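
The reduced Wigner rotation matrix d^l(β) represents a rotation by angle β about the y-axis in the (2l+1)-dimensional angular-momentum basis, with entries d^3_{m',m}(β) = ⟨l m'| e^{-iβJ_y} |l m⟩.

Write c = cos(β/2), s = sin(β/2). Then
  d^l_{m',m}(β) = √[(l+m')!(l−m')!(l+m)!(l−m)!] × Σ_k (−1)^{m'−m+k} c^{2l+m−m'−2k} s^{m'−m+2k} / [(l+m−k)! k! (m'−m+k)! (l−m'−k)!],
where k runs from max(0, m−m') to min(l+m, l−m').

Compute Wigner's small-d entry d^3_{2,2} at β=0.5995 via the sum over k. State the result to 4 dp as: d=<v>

d^3_{2,2}(β=0.5995) via Wigner's sum:
c=cos(0.5995/2)=0.955410, s=sin(0.5995/2)=0.295281; N=√[120·1·120·1]=120.000000
k∈{0,1} keeps every argument non-negative
  k=0: (−1)^0·120.0000/(120)·0.9554^6·0.2953^0 = +0.760571
  k=1: (−1)^1·120.0000/(24)·0.9554^4·0.2953^2 = -0.363247
d^3_{2,2}(0.5995) = +0.760571 -0.363247 = +0.397324

d=0.3973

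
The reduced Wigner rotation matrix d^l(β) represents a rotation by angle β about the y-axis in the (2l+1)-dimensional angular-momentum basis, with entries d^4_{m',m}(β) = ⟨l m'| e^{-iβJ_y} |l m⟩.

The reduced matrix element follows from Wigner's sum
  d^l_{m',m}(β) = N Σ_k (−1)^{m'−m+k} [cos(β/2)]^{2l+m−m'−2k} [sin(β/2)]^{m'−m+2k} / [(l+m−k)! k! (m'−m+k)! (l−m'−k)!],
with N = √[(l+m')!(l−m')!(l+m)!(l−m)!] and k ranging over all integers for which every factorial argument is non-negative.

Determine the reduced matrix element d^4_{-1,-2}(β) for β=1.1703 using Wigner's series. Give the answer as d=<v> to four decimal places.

d=0.3623

d^4_{-1,-2}(β=1.1703) via Wigner's sum:
c=cos(1.1703/2)=0.833629, s=sin(1.1703/2)=0.552324; N=√[6·120·2·720]=1018.233765
k∈{0,1,2} keeps every argument non-negative
  k=0: (−1)^1·1018.2338/(240)·0.8336^7·0.5523^1 = -0.655603
  k=1: (−1)^2·1018.2338/(48)·0.8336^5·0.5523^3 = +1.438977
  k=2: (−1)^3·1018.2338/(72)·0.8336^3·0.5523^5 = -0.421119
d^4_{-1,-2}(1.1703) = -0.655603 +1.438977 -0.421119 = +0.362254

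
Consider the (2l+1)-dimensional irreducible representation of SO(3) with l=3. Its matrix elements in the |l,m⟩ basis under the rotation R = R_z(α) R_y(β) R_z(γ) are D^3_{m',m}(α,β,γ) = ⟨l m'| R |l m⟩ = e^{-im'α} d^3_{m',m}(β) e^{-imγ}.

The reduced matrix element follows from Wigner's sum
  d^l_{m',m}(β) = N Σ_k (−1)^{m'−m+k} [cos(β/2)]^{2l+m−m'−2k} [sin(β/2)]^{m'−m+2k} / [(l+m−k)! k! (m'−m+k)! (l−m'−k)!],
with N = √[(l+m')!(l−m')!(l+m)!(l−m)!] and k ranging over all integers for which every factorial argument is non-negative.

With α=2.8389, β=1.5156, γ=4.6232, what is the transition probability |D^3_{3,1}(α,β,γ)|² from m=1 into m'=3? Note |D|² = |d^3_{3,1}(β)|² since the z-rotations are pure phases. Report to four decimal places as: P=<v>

Split into d^3_{3,1}(β=1.5156) × two z-phases.
With c≡cos(β/2)=0.726350 and s≡sin(β/2)=0.687325, N=[720·1·24·2]^{1/2}=185.903201
k: max(0,(1)−(3))=0 … min(3+(1),3−(3))=0
  k=0: (−1)^2·185.9032/(48)·0.7263^4·0.6873^2 = +0.509276
d^3_{3,1}(1.5156) = +0.509276
|D^3_{3,1}|² = |d^3_{3,1}(β)|² = (+0.509276)² = 0.259362 (the z-rotation phases have unit modulus)

P=0.2594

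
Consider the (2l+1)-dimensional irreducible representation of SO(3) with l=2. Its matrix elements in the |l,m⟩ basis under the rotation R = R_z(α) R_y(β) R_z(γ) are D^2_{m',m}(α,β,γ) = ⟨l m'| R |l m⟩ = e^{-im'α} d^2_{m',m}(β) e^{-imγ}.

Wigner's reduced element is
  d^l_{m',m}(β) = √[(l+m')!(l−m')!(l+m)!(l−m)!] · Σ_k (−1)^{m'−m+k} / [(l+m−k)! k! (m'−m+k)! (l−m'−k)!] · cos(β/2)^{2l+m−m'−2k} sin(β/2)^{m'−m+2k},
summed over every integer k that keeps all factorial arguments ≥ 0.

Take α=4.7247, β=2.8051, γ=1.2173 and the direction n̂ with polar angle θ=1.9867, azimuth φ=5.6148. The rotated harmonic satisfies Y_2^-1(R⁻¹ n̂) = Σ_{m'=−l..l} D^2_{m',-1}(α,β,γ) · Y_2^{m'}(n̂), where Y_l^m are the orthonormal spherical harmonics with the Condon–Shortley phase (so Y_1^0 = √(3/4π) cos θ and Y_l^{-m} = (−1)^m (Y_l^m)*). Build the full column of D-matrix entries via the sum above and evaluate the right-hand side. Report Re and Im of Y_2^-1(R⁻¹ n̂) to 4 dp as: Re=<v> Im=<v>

Need the full column D^2_{m',-1} for m'=−2..2 at α=4.7247, β=2.8051, γ=1.2173.
cos(β/2)=0.167454, sin(β/2)=0.985880
d^2_{-2,-1}: single k=1 term ⇒ +0.009258;  D = -0.002990-0.008762i
d^2_{-1,-1}: k∈[0..1] ⇒ +0.000786 -0.081763 = -0.080977;  D = -0.076309+0.027095i
d^2_{0,-1}: k∈[0..1] ⇒ -0.011339 +0.393045 = +0.381706;  D = +0.132139+0.358104i
d^2_{1,-1}: k∈[0..1] ⇒ +0.081763 -0.944705 = -0.862941;  D = +0.805845-0.308677i
d^2_{2,-1}: single k=0 term ⇒ -0.320920;  D = +0.118475+0.298251i
Y_2^{m'}(θ=1.9867,φ=5.6148) and Σ D·Y over m':
  (-0.0030-0.0088i)·(+0.0750+0.3144i)  (-0.0763+0.0271i)·(-0.2241-0.1769i)  (+0.1321+0.3581i)·(-0.1609+0.0000i)  (+0.8058-0.3087i)·(+0.2241-0.1769i)  (+0.1185+0.2983i)·(+0.0750-0.3144i)
Y_2^-1(R⁻¹ n̂) = +0.231766-0.278451i

Re=0.2318 Im=-0.2785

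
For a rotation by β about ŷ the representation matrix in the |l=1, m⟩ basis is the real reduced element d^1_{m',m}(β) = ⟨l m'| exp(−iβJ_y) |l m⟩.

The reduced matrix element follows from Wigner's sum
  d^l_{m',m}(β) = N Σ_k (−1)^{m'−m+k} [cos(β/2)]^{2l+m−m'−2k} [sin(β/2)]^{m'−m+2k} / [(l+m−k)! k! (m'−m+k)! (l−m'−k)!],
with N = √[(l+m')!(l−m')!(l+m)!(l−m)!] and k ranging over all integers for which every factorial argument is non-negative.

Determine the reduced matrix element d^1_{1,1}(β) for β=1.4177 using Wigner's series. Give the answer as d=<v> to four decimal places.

d=0.5762

d^1_{1,1}(β=1.4177) via Wigner's sum:
With c≡cos(β/2)=0.759111 and s≡sin(β/2)=0.650961, N=[2·1·2·1]^{1/2}=2.000000
The bounds max(0,m−m')=0 and min(l+m,l−m')=0 give 1 term
  k=0: (−1)^0·2.0000/(2)·0.7591^2·0.6510^0 = +0.576249
d^1_{1,1}(1.4177) = +0.576249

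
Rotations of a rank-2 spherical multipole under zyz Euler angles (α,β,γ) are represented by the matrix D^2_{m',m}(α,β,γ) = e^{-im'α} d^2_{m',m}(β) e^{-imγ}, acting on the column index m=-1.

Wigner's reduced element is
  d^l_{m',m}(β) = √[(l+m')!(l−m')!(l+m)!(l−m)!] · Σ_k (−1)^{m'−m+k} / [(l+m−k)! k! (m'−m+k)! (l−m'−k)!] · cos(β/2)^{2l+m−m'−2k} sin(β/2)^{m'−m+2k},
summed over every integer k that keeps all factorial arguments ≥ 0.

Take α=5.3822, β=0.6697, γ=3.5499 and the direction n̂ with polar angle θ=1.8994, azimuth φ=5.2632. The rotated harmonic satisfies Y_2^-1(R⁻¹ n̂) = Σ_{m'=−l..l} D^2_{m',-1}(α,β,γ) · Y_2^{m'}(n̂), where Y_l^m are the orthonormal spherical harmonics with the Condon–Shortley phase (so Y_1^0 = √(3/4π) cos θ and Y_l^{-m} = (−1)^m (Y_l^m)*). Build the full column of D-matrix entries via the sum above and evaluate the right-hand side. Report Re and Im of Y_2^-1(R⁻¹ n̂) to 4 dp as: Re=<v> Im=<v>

Re=-0.2081 Im=-0.1213

Need the full column D^2_{m',-1} for m'=−2..2 at α=5.3822, β=0.6697, γ=3.5499.
cos(β/2)=0.944460, sin(β/2)=0.328628
d^2_{-2,-1}: single k=1 term ⇒ +0.553712;  D = -0.097569+0.545048i
d^2_{-1,-1}: k∈[0..1] ⇒ +0.795671 -0.288999 = +0.506672;  D = -0.446414+0.239649i
d^2_{0,-1}: k∈[0..1] ⇒ -0.678156 +0.082105 = -0.596051;  D = +0.547052+0.236666i
d^2_{1,-1}: k∈[0..1] ⇒ +0.288999 -0.011663 = +0.277336;  D = -0.071700-0.267907i
d^2_{2,-1}: single k=0 term ⇒ -0.067039;  D = -0.040007+0.053792i
Y_2^{m'}(θ=1.8994,φ=5.2632) and Σ D·Y over m':
  (-0.0976+0.5450i)·(-0.1565+0.3087i)  (-0.4464+0.2396i)·(-0.1235-0.2011i)  (+0.5471+0.2367i)·(-0.2168+0.0000i)  (-0.0717-0.2679i)·(+0.1235-0.2011i)  (-0.0400+0.0538i)·(-0.1565-0.3087i)
Y_2^-1(R⁻¹ n̂) = -0.208131-0.121289i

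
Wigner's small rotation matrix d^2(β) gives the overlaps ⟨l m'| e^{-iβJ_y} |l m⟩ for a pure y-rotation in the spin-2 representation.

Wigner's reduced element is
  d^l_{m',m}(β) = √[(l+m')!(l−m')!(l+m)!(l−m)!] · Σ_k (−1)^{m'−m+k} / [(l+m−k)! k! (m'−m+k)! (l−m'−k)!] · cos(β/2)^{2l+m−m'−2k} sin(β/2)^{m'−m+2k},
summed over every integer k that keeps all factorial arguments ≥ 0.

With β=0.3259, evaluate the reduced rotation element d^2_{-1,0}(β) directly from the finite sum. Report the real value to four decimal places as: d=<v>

d^2_{-1,0}(β=0.3259) via Wigner's sum:
With c≡cos(β/2)=0.986753 and s≡sin(β/2)=0.162230, N=[1·6·2·2]^{1/2}=4.898979
k: max(0,(0)−(-1))=1 … min(2+(0),2−(-1))=2
  k=1: (−1)^0·4.8990/(2)·0.9868^3·0.1622^1 = +0.381796
  k=2: (−1)^1·4.8990/(2)·0.9868^1·0.1622^3 = -0.010320
d^2_{-1,0}(0.3259) = +0.381796 -0.010320 = +0.371476

d=0.3715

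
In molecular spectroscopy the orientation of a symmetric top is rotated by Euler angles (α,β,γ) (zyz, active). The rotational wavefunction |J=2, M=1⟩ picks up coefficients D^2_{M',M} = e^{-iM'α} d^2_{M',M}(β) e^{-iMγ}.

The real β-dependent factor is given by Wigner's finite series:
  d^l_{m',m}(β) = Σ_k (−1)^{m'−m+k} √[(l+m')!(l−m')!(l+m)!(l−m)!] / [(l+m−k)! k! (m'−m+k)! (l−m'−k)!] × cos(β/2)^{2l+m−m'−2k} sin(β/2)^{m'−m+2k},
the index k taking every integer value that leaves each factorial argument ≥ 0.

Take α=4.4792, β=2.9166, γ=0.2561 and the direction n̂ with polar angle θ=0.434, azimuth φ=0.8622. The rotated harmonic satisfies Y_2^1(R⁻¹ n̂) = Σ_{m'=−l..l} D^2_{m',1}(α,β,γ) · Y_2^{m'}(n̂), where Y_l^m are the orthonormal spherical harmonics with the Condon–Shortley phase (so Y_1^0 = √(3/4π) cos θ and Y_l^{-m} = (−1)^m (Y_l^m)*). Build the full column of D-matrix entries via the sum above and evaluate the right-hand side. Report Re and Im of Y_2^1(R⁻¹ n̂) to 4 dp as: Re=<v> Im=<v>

Need the full column D^2_{m',1} for m'=−2..2 at α=4.4792, β=2.9166, γ=0.2561.
cos(β/2)=0.112259, sin(β/2)=0.993679
d^2_{-2,1}: single k=3 term ⇒ +0.220288;  D = -0.165253+0.145664i
d^2_{-1,1}: k∈[2..3] ⇒ +0.037330 -0.974955 = -0.937625;  D = +0.440682+0.827611i
d^2_{0,1}: k∈[1..2] ⇒ +0.003443 -0.269796 = -0.266353;  D = -0.257666+0.067470i
d^2_{1,1}: k∈[0..1] ⇒ +0.000159 -0.037330 = -0.037171;  D = -0.000852-0.037161i
d^2_{2,1}: single k=0 term ⇒ -0.002812;  D = +0.002750+0.000587i
Y_2^{m'}(θ=0.434,φ=0.8622) and Σ D·Y over m':
  (-0.1653+0.1457i)·(-0.0105-0.0675i)  (+0.4407+0.8276i)·(+0.1918-0.2238i)  (-0.2577+0.0675i)·(+0.4635+0.0000i)  (-0.0009-0.0372i)·(-0.1918-0.2238i)  (+0.0027+0.0006i)·(-0.0105+0.0675i)
Y_2^1(R⁻¹ n̂) = +0.153653+0.108523i

Re=0.1537 Im=0.1085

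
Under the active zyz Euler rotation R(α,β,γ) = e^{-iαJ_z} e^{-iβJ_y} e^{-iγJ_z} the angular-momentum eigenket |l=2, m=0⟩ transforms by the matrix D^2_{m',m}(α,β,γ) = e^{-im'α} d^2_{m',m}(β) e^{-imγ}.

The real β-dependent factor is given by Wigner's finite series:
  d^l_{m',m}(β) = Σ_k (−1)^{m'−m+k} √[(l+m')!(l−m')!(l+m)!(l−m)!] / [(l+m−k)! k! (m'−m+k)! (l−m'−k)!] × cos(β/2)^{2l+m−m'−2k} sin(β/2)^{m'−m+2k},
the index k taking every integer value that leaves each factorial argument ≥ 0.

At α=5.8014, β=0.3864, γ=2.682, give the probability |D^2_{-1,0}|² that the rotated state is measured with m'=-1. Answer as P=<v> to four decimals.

First d^2_{-1,0}(β=0.3864), then the phase factors e^{-i(-1)α} and e^{-i(0)γ}:
c=cos(0.3864/2)=0.981395, s=sin(0.3864/2)=0.192000; N=√[1·6·2·2]=4.898979
k∈{1,2} keeps every argument non-negative
  k=1: (−1)^0·4.8990/(2)·0.9814^3·0.1920^1 = +0.444538
  k=2: (−1)^1·4.8990/(2)·0.9814^1·0.1920^3 = -0.017015
d^2_{-1,0}(0.3864) = +0.444538 -0.017015 = +0.427523
|D^2_{-1,0}|² = |d^2_{-1,0}(β)|² = (+0.427523)² = 0.182776 (the z-rotation phases have unit modulus)

P=0.1828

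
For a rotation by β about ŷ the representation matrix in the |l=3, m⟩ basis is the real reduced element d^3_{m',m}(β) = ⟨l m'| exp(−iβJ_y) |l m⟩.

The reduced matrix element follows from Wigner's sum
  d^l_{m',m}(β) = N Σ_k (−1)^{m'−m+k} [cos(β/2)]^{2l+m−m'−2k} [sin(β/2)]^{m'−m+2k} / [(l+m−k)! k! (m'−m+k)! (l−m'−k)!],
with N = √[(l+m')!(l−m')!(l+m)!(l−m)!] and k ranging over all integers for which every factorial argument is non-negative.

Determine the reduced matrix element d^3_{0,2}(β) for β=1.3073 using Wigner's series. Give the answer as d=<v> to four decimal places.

d=0.3325

d^3_{0,2}(β=1.3073) via Wigner's sum:
c=cos(1.3073/2)=0.793870, s=sin(1.3073/2)=0.608088; N=√[6·6·120·1]=65.726707
The bounds max(0,m−m')=2 and min(l+m,l−m')=3 give 2 terms
  k=2: (−1)^0·65.7267/(12)·0.7939^4·0.6081^2 = +0.804434
  k=3: (−1)^1·65.7267/(12)·0.7939^2·0.6081^4 = -0.471981
d^3_{0,2}(1.3073) = +0.804434 -0.471981 = +0.332452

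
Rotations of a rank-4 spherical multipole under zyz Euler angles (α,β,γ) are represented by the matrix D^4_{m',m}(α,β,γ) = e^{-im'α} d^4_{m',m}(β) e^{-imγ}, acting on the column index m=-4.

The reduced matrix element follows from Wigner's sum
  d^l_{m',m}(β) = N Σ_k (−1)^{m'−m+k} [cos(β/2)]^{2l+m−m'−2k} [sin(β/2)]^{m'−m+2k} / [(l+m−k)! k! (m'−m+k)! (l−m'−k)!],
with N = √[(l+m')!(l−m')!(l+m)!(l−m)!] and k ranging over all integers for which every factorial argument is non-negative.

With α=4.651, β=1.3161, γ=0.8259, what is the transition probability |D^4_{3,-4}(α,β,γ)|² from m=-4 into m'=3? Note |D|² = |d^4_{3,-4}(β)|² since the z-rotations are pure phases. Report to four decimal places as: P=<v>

D^4_{3,-4}(4.651,1.3161,0.8259) = e^{-i·3·4.651}·d^4_{3,-4}(1.3161)·e^{-i·-4·0.8259}. Compute d first:
Half-angle: c=0.791186, s=0.611575. N=√(5040·1·1·40320)=14255.272709
k∈{0} keeps every argument non-negative
  k=0: (−1)^7·14255.2727/(5040)·0.7912^1·0.6116^7 = -0.071610
d^4_{3,-4}(1.3161) = -0.071610
|D^4_{3,-4}|² = |d^4_{3,-4}(β)|² = (-0.071610)² = 0.005128 (the z-rotation phases have unit modulus)

P=0.0051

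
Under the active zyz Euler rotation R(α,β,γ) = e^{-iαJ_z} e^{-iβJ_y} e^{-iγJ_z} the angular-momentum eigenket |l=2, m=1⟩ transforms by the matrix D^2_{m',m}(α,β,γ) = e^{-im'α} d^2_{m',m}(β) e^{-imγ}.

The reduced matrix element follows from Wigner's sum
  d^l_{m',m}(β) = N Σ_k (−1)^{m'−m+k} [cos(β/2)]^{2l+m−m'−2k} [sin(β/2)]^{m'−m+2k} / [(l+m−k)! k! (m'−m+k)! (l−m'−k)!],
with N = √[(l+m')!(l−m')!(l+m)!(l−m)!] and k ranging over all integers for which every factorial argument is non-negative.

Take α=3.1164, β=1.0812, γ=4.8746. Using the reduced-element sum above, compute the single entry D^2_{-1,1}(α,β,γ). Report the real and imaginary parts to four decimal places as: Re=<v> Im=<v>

First d^2_{-1,1}(β=1.0812), then the phase factors e^{-i(-1)α} and e^{-i(1)γ}:
c=cos(1.0812/2)=0.857400, s=sin(1.0812/2)=0.514651; N=√[1·6·6·1]=6.000000
The bounds max(0,m−m')=2 and min(l+m,l−m')=3 give 2 terms
  k=2: (−1)^0·6.0000/(2)·0.8574^2·0.5147^2 = +0.584135
  k=3: (−1)^1·6.0000/(6)·0.8574^0·0.5147^4 = -0.070154
d^2_{-1,1}(1.0812) = +0.584135 -0.070154 = +0.513981
Phases: e^{-i·(-1)·3.1164}=-0.999683+0.025190i, e^{-i·(1)·4.8746}=+0.161501+0.986873i ⇒ D=-0.095759-0.504982i

Re=-0.0958 Im=-0.5050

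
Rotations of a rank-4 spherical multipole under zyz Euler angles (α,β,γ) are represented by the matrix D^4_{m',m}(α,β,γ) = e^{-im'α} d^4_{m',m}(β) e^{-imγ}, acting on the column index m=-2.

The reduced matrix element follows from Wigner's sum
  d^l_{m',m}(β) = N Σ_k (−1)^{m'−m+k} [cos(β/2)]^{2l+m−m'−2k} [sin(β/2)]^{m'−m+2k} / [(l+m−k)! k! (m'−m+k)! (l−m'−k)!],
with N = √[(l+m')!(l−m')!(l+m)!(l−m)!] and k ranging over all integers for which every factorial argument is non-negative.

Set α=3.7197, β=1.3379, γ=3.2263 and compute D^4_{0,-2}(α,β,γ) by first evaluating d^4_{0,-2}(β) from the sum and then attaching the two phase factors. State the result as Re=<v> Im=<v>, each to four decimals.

Split into d^4_{0,-2}(β=1.3379) × two z-phases.
c=cos(1.3379/2)=0.784473, s=sin(1.3379/2)=0.620163; N=√[24·24·2·720]=910.735966
k: max(0,(-2)−(0))=0 … min(4+(-2),4−(0))=2
  k=0: (−1)^2·910.7360/(96)·0.7845^6·0.6202^2 = +0.850357
  k=1: (−1)^3·910.7360/(36)·0.7845^4·0.6202^4 = -1.417180
  k=2: (−1)^4·910.7360/(96)·0.7845^2·0.6202^6 = +0.332132
d^4_{0,-2}(1.3379) = +0.850357 -1.417180 +0.332132 = -0.234690
Attach z-rotation phases: D = e^{-i(0)(3.7197)}·(-0.234690)·e^{-i(-2)(3.2263)} = -0.231331-0.039570i

Re=-0.2313 Im=-0.0396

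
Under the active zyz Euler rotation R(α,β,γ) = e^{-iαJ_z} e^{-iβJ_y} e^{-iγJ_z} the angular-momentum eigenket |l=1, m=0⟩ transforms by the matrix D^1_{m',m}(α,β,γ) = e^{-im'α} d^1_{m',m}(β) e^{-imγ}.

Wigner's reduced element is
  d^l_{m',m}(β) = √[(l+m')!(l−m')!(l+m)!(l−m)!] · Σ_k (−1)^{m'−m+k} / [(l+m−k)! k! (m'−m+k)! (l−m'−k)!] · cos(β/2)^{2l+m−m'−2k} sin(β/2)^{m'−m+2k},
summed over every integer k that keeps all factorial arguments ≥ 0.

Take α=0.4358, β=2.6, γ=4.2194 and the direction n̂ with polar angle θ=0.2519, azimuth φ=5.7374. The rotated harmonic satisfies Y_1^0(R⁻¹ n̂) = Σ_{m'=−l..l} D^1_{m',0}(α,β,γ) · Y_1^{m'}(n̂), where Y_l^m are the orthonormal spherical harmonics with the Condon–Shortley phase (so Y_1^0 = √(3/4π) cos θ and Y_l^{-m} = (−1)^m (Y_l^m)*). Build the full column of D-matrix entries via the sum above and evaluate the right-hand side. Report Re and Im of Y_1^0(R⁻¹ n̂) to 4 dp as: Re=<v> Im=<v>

Need the full column D^1_{m',0} for m'=−1..1 at α=0.4358, β=2.6, γ=4.2194.
cos(β/2)=0.267499, sin(β/2)=0.963558
d^1_{-1,0}: single k=1 term ⇒ +0.364515;  D = +0.330444+0.153875i
d^1_{0,0}: k∈[0..1] ⇒ +0.071556 -0.928444 = -0.856889;  D = -0.856889+0.000000i
d^1_{1,0}: single k=0 term ⇒ -0.364515;  D = -0.330444+0.153875i
Y_1^{m'}(θ=0.2519,φ=5.7374) and Σ D·Y over m':
  (+0.3304+0.1539i)·(+0.0736+0.0447i)  (-0.8569+0.0000i)·(+0.4732+0.0000i)  (-0.3304+0.1539i)·(-0.0736+0.0447i)
Y_1^0(R⁻¹ n̂) = -0.370578+0.000000i

Re=-0.3706 Im=0.0000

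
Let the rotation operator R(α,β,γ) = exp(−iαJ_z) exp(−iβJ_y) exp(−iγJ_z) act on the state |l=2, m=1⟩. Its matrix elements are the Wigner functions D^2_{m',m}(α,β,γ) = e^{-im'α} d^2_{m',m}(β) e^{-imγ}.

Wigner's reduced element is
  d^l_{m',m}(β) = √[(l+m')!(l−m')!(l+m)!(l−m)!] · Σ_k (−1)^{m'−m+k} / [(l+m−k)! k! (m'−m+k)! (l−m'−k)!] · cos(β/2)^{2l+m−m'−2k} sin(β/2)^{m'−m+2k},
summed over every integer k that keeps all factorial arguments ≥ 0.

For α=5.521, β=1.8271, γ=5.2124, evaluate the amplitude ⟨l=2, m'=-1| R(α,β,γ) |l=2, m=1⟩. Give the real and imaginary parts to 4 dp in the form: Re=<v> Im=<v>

Re=0.2944 Im=0.0938

First d^2_{-1,1}(β=1.8271), then the phase factors e^{-i(-1)α} and e^{-i(1)γ}:
With c≡cos(β/2)=0.610939 and s≡sin(β/2)=0.791678, N=[1·6·6·1]^{1/2}=6.000000
k∈{2,3} keeps every argument non-negative
  k=2: (−1)^0·6.0000/(2)·0.6109^2·0.7917^2 = +0.701801
  k=3: (−1)^1·6.0000/(6)·0.6109^0·0.7917^4 = -0.392820
d^2_{-1,1}(1.8271) = +0.701801 -0.392820 = +0.308981
Phases: e^{-i·(-1)·5.521}=+0.723329-0.690504i, e^{-i·(1)·5.2124}=+0.479435+0.877577i ⇒ D=+0.294385+0.093845i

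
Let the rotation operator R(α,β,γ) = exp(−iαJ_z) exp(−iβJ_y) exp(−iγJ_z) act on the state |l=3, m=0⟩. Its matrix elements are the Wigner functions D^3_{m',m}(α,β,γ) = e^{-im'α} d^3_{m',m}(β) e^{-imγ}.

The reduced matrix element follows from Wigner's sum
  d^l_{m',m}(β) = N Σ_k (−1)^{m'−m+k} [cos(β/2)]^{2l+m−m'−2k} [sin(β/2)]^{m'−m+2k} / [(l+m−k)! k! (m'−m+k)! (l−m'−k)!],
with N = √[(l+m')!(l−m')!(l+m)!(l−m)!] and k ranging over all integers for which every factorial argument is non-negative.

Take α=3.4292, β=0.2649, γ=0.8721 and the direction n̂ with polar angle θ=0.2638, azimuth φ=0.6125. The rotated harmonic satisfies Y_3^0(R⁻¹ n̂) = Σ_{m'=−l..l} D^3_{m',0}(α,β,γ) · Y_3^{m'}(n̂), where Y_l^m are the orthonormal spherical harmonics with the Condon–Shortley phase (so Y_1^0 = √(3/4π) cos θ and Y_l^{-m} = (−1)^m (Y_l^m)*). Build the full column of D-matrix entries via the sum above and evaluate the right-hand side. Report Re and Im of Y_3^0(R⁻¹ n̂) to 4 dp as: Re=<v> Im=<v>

Need the full column D^3_{m',0} for m'=−3..3 at α=3.4292, β=0.2649, γ=0.8721.
cos(β/2)=0.991241, sin(β/2)=0.132063
d^3_{-3,0}: single k=3 term ⇒ +0.010032;  D = -0.006524-0.007621i
d^3_{-2,0}: k∈[2..3] ⇒ +0.092223 -0.001637 = +0.090586;  D = +0.076009+0.049280i
d^3_{-1,0}: k∈[1..3] ⇒ +0.437793 -0.023313 +0.000138 = +0.414618;  D = -0.397588-0.117610i
d^3_{0,0}: k∈[0..3] ⇒ +0.948585 -0.151538 +0.002690 -0.000005 = +0.799731;  D = +0.799731+0.000000i
d^3_{1,0}: k∈[0..2] ⇒ -0.437793 +0.023313 -0.000138 = -0.414618;  D = +0.397588-0.117610i
d^3_{2,0}: k∈[0..1] ⇒ +0.092223 -0.001637 = +0.090586;  D = +0.076009-0.049280i
d^3_{3,0}: single k=0 term ⇒ -0.010032;  D = +0.006524-0.007621i
Y_3^{m'}(θ=0.2638,φ=0.6125) and Σ D·Y over m':
  (-0.0065-0.0076i)·(-0.0019-0.0071i)  (+0.0760+0.0493i)·(+0.0227-0.0631i)  (-0.3976-0.1176i)·(+0.2524-0.1773i)  (+0.7997+0.0000i)·(+0.5981+0.0000i)  (+0.3976-0.1176i)·(-0.2524-0.1773i)  (+0.0760-0.0493i)·(+0.0227+0.0631i)  (+0.0065-0.0076i)·(+0.0019-0.0071i)
Y_3^0(R⁻¹ n̂) = +0.245498+0.000000i

Re=0.2455 Im=0.0000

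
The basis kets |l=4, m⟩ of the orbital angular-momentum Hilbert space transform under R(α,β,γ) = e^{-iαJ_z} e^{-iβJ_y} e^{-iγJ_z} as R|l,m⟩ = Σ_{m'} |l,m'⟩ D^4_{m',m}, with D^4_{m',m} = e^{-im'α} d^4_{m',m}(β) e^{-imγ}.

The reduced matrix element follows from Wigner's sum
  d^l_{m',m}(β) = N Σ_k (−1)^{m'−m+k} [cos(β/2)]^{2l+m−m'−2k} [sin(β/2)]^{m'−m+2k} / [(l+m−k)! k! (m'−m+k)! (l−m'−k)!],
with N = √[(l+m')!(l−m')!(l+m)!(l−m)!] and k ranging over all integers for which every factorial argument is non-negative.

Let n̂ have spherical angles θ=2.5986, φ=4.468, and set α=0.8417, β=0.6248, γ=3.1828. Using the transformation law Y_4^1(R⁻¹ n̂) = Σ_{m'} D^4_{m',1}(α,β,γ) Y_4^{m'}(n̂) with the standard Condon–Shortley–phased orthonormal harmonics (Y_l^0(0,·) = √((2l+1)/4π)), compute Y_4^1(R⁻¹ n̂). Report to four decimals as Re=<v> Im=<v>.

Need the full column D^4_{m',1} for m'=−4..4 at α=0.8417, β=0.6248, γ=3.1828.
cos(β/2)=0.951599, sin(β/2)=0.307343
d^4_{-4,1}: single k=5 term ⇒ +0.017684;  D = +0.017385+0.003235i
d^4_{-3,1}: k∈[4..5] ⇒ +0.096790 -0.006058 = +0.090732;  D = +0.071805-0.055464i
d^4_{-2,1}: k∈[3..5] ⇒ +0.320373 -0.050129 +0.001046 = +0.271290;  D = +0.019353-0.270599i
d^4_{-1,1}: k∈[2..5] ⇒ +0.701408 -0.219499 +0.011448 -0.000080 = +0.493278;  D = -0.343496-0.354025i
d^4_{0,1}: k∈[1..4] ⇒ +0.971216 -0.607865 +0.063408 -0.001102 = +0.425657;  D = -0.425296+0.017535i
d^4_{1,1}: k∈[0..3] ⇒ +0.672405 -1.052112 +0.219499 -0.007632 = -0.167841;  D = +0.106563-0.129672i
d^4_{2,1}: k∈[0..2] ⇒ -0.921376 +0.480559 -0.033419 = -0.474236;  D = -0.072655-0.468637i
d^4_{3,1}: k∈[0..1] ⇒ +0.556725 -0.096790 = +0.459935;  D = +0.385903+0.250239i
d^4_{4,1}: single k=0 term ⇒ -0.169525;  D = -0.163545+0.044632i
Y_4^{m'}(θ=2.5986,φ=4.468) and Σ D·Y over m':
  (+0.0174+0.0032i)·(+0.0176+0.0262i)  (+0.0718-0.0555i)·(-0.0989+0.1098i)  (+0.0194-0.2706i)·(-0.3258-0.1732i)  (-0.3435-0.3540i)·(+0.1079-0.4328i)  (-0.4253+0.0175i)·(-0.0195+0.0000i)  (+0.1066-0.1297i)·(-0.1079-0.4328i)  (-0.0727-0.4686i)·(-0.3258+0.1732i)  (+0.3859+0.2502i)·(+0.0989+0.1098i)  (-0.1635+0.0446i)·(+0.0176-0.0262i)
Y_4^1(R⁻¹ n̂) = -0.189742+0.388948i

Re=-0.1897 Im=0.3889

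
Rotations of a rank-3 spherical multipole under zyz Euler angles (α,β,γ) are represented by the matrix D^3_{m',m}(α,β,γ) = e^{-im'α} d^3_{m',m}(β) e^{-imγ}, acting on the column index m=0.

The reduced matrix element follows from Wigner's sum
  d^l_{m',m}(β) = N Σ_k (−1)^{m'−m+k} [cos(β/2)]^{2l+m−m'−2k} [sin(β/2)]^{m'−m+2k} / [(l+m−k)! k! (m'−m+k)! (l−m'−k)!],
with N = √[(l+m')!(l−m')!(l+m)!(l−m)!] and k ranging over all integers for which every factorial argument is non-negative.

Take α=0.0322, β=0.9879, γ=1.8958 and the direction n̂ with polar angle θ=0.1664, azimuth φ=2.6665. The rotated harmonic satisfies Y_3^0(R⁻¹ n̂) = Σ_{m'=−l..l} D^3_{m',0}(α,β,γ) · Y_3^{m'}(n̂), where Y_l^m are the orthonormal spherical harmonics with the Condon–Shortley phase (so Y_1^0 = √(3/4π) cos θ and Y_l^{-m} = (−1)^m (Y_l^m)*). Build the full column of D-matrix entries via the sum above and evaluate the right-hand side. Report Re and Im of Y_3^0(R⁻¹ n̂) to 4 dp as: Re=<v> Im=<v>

Need the full column D^3_{m',0} for m'=−3..3 at α=0.0322, β=0.9879, γ=1.8958.
cos(β/2)=0.880467, sin(β/2)=0.474107
d^3_{-3,0}: single k=3 term ⇒ +0.325300;  D = +0.323784+0.031375i
d^3_{-2,0}: k∈[2..3] ⇒ +0.739889 -0.214533 = +0.525356;  D = +0.524267+0.033810i
d^3_{-1,0}: k∈[1..3] ⇒ +0.869026 -0.755930 +0.073061 = +0.186158;  D = +0.186061+0.005993i
d^3_{0,0}: k∈[0..3] ⇒ +0.465885 -1.215761 +0.352513 -0.011357 = -0.408720;  D = -0.408720+0.000000i
d^3_{1,0}: k∈[0..2] ⇒ -0.869026 +0.755930 -0.073061 = -0.186158;  D = -0.186061+0.005993i
d^3_{2,0}: k∈[0..1] ⇒ +0.739889 -0.214533 = +0.525356;  D = +0.524267-0.033810i
d^3_{3,0}: single k=0 term ⇒ -0.325300;  D = -0.323784+0.031375i
Y_3^{m'}(θ=0.1664,φ=2.6665) and Σ D·Y over m':
  (+0.3238+0.0314i)·(-0.0003-0.0019i)  (+0.5243+0.0338i)·(+0.0161+0.0225i)  (+0.1861+0.0060i)·(-0.1839-0.0946i)  (-0.4087+0.0000i)·(+0.6856+0.0000i)  (-0.1861+0.0060i)·(+0.1839-0.0946i)  (+0.5243-0.0338i)·(+0.0161-0.0225i)  (-0.3238+0.0314i)·(+0.0003-0.0019i)
Y_3^0(R⁻¹ n̂) = -0.332214+0.000000i

Re=-0.3322 Im=0.0000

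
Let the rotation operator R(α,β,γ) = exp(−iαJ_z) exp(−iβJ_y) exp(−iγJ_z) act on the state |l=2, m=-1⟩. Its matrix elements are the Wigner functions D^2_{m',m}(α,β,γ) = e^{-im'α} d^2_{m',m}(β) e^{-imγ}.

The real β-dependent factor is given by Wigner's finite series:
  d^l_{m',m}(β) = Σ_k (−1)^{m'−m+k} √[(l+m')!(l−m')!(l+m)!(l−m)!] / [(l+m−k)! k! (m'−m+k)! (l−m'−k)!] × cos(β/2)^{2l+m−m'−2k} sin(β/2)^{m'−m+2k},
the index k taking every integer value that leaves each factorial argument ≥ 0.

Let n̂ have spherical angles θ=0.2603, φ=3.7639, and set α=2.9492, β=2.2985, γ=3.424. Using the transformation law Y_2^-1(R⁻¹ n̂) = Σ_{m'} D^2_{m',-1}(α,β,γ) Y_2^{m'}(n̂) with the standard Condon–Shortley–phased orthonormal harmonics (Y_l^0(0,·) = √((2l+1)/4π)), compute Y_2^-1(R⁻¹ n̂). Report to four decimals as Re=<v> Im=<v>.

Need the full column D^2_{m',-1} for m'=−2..2 at α=2.9492, β=2.2985, γ=3.424.
cos(β/2)=0.409172, sin(β/2)=0.912457
d^2_{-2,-1}: single k=1 term ⇒ +0.125014;  D = -0.124360+0.012776i
d^2_{-1,-1}: k∈[0..1] ⇒ +0.028030 -0.418175 = -0.390145;  D = -0.388565-0.035071i
d^2_{0,-1}: k∈[0..1] ⇒ -0.153111 +0.761411 = +0.608300;  D = -0.584204-0.169514i
d^2_{1,-1}: k∈[0..1] ⇒ +0.418175 -0.693187 = -0.275012;  D = -0.244591-0.125725i
d^2_{2,-1}: single k=0 term ⇒ -0.621689;  D = +0.488376+0.384691i
Y_2^{m'}(θ=0.2603,φ=3.7639) and Σ D·Y over m':
  (-0.1244+0.0128i)·(+0.0082-0.0242i)  (-0.3886-0.0351i)·(-0.1561+0.1120i)  (-0.5842-0.1695i)·(+0.5681+0.0000i)  (-0.2446-0.1257i)·(+0.1561+0.1120i)  (+0.4884+0.3847i)·(+0.0082+0.0242i)
Y_2^-1(R⁻¹ n̂) = -0.297436-0.163256i

Re=-0.2974 Im=-0.1633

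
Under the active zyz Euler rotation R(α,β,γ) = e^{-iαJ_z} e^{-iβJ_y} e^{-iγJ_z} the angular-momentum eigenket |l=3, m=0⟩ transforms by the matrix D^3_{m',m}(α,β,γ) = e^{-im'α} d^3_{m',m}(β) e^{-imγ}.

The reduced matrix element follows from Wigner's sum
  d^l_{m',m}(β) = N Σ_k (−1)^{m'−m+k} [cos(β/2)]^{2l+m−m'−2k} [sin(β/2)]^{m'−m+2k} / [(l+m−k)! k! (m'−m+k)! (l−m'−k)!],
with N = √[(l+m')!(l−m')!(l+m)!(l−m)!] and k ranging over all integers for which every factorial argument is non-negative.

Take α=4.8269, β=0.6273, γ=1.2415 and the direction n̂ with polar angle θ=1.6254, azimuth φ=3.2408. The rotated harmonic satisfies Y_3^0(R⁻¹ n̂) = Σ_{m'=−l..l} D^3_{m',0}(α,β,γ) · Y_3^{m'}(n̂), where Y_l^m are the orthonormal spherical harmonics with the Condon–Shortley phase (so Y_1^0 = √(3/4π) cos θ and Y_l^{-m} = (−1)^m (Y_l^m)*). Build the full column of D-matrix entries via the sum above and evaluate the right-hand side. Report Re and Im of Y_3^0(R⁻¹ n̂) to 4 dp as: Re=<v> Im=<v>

Need the full column D^3_{m',0} for m'=−3..3 at α=4.8269, β=0.6273, γ=1.2415.
cos(β/2)=0.951214, sin(β/2)=0.308533
d^3_{-3,0}: single k=3 term ⇒ +0.113045;  D = -0.038075+0.106440i
d^3_{-2,0}: k∈[2..3] ⇒ +0.426850 -0.044908 = +0.381942;  D = -0.371969-0.086711i
d^3_{-1,0}: k∈[1..3] ⇒ +0.832305 -0.262694 +0.009212 = +0.578824;  D = +0.066137-0.575033i
d^3_{0,0}: k∈[0..3] ⇒ +0.740745 -0.701386 +0.073791 -0.000863 = +0.112287;  D = +0.112287+0.000000i
d^3_{1,0}: k∈[0..2] ⇒ -0.832305 +0.262694 -0.009212 = -0.578824;  D = -0.066137-0.575033i
d^3_{2,0}: k∈[0..1] ⇒ +0.426850 -0.044908 = +0.381942;  D = -0.371969+0.086711i
d^3_{3,0}: single k=0 term ⇒ -0.113045;  D = +0.038075+0.106440i
Y_3^{m'}(θ=1.6254,φ=3.2408) and Σ D·Y over m':
  (-0.0381+0.1064i)·(-0.3971+0.1218i)  (-0.3720-0.0867i)·(-0.0545+0.0110i)  (+0.0661-0.5750i)·(+0.3163-0.0315i)  (+0.1123+0.0000i)·(+0.0608+0.0000i)  (-0.0661-0.5750i)·(-0.3163-0.0315i)  (-0.3720+0.0867i)·(-0.0545-0.0110i)  (+0.0381+0.1064i)·(+0.3971+0.1218i)
Y_3^0(R⁻¹ n̂) = +0.059228-0.000000i

Re=0.0592 Im=0.0000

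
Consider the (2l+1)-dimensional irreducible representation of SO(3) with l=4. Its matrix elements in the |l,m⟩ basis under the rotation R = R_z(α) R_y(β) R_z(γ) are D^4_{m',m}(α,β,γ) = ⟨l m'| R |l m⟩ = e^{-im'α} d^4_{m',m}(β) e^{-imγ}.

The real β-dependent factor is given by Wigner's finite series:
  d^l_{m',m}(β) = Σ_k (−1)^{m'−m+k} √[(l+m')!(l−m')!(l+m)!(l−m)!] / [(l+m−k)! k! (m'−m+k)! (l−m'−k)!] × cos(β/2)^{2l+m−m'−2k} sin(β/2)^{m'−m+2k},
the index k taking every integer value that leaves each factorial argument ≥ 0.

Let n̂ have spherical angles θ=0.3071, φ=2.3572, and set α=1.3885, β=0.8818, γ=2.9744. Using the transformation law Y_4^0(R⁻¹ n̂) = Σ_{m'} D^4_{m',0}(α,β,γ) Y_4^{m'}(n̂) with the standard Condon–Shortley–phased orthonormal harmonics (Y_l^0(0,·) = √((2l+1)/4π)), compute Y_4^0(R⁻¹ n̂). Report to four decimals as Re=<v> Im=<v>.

Need the full column D^4_{m',0} for m'=−4..4 at α=1.3885, β=0.8818, γ=2.9744.
cos(β/2)=0.904368, sin(β/2)=0.426754
d^4_{-4,0}: single k=4 term ⇒ +0.185626;  D = +0.138424-0.123675i
d^4_{-3,0}: k∈[3..4] ⇒ +0.556316 -0.123875 = +0.432440;  D = -0.224883-0.369367i
d^4_{-2,0}: k∈[2..4] ⇒ +0.945250 -0.561280 +0.046868 = +0.430838;  D = -0.402519+0.153623i
d^4_{-1,0}: k∈[1..4] ⇒ +0.944296 -1.261605 +0.280923 -0.010426 = -0.046812;  D = -0.008486-0.046036i
d^4_{0,0}: k∈[0..4] ⇒ +0.447467 -1.594209 +0.798715 -0.079045 +0.001100 = -0.425972;  D = -0.425972+0.000000i
d^4_{1,0}: k∈[0..3] ⇒ -0.944296 +1.261605 -0.280923 +0.010426 = +0.046812;  D = +0.008486-0.046036i
d^4_{2,0}: k∈[0..2] ⇒ +0.945250 -0.561280 +0.046868 = +0.430838;  D = -0.402519-0.153623i
d^4_{3,0}: k∈[0..1] ⇒ -0.556316 +0.123875 = -0.432440;  D = +0.224883-0.369367i
d^4_{4,0}: single k=0 term ⇒ +0.185626;  D = +0.138424+0.123675i
Y_4^{m'}(θ=0.3071,φ=2.3572) and Σ D·Y over m':
  (+0.1384-0.1237i)·(-0.0037+0.0000i)  (-0.2249-0.3694i)·(+0.0232-0.0234i)  (-0.4025+0.1536i)·(+0.0003+0.1639i)  (-0.0085-0.0460i)·(-0.3242-0.3236i)  (-0.4260+0.0000i)·(+0.4905+0.0000i)  (+0.0085-0.0460i)·(+0.3242-0.3236i)  (-0.4025-0.1536i)·(+0.0003-0.1639i)  (+0.2249-0.3694i)·(-0.0232-0.0234i)  (+0.1384+0.1237i)·(-0.0037-0.0000i)
Y_4^0(R⁻¹ n̂) = -0.312590-0.000000i

Re=-0.3126 Im=0.0000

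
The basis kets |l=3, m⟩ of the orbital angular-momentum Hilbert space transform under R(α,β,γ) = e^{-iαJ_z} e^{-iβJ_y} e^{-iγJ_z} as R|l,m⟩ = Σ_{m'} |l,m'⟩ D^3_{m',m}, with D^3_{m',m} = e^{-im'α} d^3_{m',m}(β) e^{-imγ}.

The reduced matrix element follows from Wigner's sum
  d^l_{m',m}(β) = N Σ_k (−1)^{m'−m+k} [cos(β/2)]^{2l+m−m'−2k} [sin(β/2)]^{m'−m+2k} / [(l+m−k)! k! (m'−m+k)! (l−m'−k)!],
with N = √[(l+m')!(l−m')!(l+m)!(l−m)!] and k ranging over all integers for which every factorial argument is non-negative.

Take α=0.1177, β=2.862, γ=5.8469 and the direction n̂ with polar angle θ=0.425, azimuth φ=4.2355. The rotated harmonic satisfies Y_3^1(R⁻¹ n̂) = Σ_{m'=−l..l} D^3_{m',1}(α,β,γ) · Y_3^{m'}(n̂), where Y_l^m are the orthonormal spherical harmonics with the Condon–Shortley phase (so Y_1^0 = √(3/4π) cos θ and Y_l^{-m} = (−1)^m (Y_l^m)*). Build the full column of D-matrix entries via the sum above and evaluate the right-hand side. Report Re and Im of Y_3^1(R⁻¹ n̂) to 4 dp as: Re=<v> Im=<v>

Re=-0.1298 Im=0.3551

Need the full column D^3_{m',1} for m'=−3..3 at α=0.1177, β=2.862, γ=5.8469.
cos(β/2)=0.139341, sin(β/2)=0.990244
d^3_{-3,1}: single k=4 term ⇒ +0.072306;  D = +0.050924+0.051332i
d^3_{-2,1}: k∈[3..4] ⇒ +0.016615 -0.419558 = -0.402943;  D = -0.315414-0.250754i
d^3_{-1,1}: k∈[2..4] ⇒ +0.002218 -0.149355 +0.942876 = +0.795738;  D = +0.676724+0.418623i
d^3_{0,1}: k∈[1..3] ⇒ +0.000180 -0.027301 +0.459603 = +0.432482;  D = +0.391970+0.182756i
d^3_{1,1}: k∈[0..2] ⇒ +0.000007 -0.002957 +0.112016 = +0.109066;  D = +0.103578+0.034162i
d^3_{2,1}: k∈[0..1] ⇒ -0.000164 +0.016615 = +0.016450;  D = +0.016120+0.003282i
d^3_{3,1}: single k=0 term ⇒ +0.001432;  D = +0.001427+0.000119i
Y_3^{m'}(θ=0.425,φ=4.2355) and Σ D·Y over m':
  (+0.0509+0.0513i)·(+0.0290-0.0041i)  (-0.3154-0.2508i)·(-0.0916-0.1291i)  (+0.6767+0.4186i)·(-0.1927+0.3729i)  (+0.3920+0.1828i)·(+0.3910+0.0000i)  (+0.1036+0.0342i)·(+0.1927+0.3729i)  (+0.0161+0.0033i)·(-0.0916+0.1291i)  (+0.0014+0.0001i)·(-0.0290-0.0041i)
Y_3^1(R⁻¹ n̂) = -0.129773+0.355097i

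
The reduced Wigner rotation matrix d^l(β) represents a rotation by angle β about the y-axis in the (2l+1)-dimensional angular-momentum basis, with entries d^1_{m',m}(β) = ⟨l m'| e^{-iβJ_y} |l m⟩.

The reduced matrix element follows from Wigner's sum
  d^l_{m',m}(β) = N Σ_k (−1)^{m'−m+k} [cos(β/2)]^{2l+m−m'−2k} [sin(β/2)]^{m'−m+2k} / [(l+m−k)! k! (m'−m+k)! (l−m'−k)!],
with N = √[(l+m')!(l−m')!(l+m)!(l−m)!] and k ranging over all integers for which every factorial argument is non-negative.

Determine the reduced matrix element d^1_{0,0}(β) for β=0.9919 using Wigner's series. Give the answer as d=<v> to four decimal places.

d=0.5471

d^1_{0,0}(β=0.9919) via Wigner's sum:
Half-angle: c=0.879517, s=0.475867. N=√(1·1·1·1)=1.000000
Admissible k: 0..1 (factorial args all ≥0)
  k=0: (−1)^0·1.0000/(1)·0.8795^2·0.4759^0 = +0.773550
  k=1: (−1)^1·1.0000/(1)·0.8795^0·0.4759^2 = -0.226450
d^1_{0,0}(0.9919) = +0.773550 -0.226450 = +0.547100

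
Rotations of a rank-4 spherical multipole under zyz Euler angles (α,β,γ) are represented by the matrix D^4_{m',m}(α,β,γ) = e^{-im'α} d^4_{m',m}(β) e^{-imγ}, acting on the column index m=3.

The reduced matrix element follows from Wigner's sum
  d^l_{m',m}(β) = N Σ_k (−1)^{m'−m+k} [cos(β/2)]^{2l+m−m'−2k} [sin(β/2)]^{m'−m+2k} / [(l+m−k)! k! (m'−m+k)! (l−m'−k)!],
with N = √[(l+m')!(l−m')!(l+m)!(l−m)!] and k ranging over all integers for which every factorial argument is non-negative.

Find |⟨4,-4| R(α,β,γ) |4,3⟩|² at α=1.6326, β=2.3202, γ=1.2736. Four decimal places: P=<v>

P=0.3782

First d^4_{-4,3}(β=2.3202), then the phase factors e^{-i(-4)α} and e^{-i(3)γ}:
c=cos(2.3202/2)=0.399248, s=sin(2.3202/2)=0.916843; N=√[1·40320·5040·1]=14255.272709
The bounds max(0,m−m')=7 and min(l+m,l−m')=7 give 1 term
  k=7: (−1)^0·14255.2727/(5040)·0.3992^1·0.9168^7 = +0.614968
d^4_{-4,3}(2.3202) = +0.614968
|D^4_{-4,3}|² = |d^4_{-4,3}(β)|² = (+0.614968)² = 0.378186 (the z-rotation phases have unit modulus)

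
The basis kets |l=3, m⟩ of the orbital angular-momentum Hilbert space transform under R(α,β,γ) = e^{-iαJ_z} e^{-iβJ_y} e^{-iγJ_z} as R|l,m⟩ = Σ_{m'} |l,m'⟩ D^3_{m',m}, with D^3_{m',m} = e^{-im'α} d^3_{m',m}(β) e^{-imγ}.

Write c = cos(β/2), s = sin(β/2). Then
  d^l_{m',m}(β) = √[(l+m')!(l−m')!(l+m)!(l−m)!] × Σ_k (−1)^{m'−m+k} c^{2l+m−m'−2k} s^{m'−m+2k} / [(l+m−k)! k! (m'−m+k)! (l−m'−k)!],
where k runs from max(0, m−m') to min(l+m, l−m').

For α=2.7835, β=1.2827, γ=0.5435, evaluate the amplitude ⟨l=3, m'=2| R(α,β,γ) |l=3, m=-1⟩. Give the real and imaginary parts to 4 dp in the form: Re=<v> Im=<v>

Re=-0.1538 Im=-0.4784

First d^3_{2,-1}(β=1.2827), then the phase factors e^{-i(2)α} and e^{-i(-1)γ}:
c=cos(1.2827/2)=0.801289, s=sin(1.2827/2)=0.598278; N=√[120·1·2·24]=75.894664
k: max(0,(-1)−(2))=0 … min(3+(-1),3−(2))=1
  k=0: (−1)^3·75.8947/(12)·0.8013^3·0.5983^3 = -0.696796
  k=1: (−1)^4·75.8947/(24)·0.8013^1·0.5983^5 = +0.194224
d^3_{2,-1}(1.2827) = -0.696796 +0.194224 = -0.502572
D = (+0.754316+0.656512i)·(-0.502572)·(+0.855904+0.517135i) = -0.153846-0.478446i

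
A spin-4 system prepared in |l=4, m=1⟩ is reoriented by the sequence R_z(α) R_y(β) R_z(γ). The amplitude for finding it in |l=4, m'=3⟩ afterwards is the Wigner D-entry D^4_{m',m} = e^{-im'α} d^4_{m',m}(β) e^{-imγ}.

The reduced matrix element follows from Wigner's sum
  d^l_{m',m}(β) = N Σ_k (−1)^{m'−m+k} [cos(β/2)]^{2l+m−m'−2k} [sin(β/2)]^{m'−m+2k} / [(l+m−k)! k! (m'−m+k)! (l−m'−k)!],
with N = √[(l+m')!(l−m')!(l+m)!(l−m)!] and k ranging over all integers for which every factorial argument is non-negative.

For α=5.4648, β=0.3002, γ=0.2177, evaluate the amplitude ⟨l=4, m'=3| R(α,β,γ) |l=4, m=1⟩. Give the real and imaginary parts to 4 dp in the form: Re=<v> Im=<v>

Split into d^4_{3,1}(β=0.3002) × two z-phases.
c=cos(0.3002/2)=0.988756, s=sin(0.3002/2)=0.149537; N=√[5040·1·120·6]=1904.940944
Admissible k: 0..1 (factorial args all ≥0)
  k=0: (−1)^2·1904.9409/(240)·0.9888^6·0.1495^2 = +0.165845
  k=1: (−1)^3·1904.9409/(144)·0.9888^4·0.1495^4 = -0.006322
d^4_{3,1}(0.3002) = +0.165845 -0.006322 = +0.159523
D = (-0.773509+0.633785i)·(+0.159523)·(+0.976397-0.215984i) = -0.098643+0.125368i

Re=-0.0986 Im=0.1254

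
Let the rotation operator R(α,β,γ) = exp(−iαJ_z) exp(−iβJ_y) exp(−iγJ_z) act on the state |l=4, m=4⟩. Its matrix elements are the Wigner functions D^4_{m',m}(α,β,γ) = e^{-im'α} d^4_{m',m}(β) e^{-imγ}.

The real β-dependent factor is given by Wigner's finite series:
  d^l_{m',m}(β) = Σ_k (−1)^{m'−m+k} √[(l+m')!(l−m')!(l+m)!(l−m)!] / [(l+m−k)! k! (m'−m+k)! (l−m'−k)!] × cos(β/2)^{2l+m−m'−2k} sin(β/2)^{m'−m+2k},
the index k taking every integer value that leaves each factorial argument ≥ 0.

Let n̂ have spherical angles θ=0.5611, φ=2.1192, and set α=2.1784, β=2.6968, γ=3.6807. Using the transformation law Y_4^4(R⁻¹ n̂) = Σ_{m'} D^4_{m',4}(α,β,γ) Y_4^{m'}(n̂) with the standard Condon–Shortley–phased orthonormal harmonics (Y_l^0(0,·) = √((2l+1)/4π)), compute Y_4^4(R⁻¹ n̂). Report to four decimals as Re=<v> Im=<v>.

Re=-0.0951 Im=-0.2039

Need the full column D^4_{m',4} for m'=−4..4 at α=2.1784, β=2.6968, γ=3.6807.
cos(β/2)=0.220568, sin(β/2)=0.975372
d^4_{-4,4}: single k=8 term ⇒ +0.819146;  D = +0.788592+0.221636i
d^4_{-3,4}: single k=7 term ⇒ +0.523935;  D = -0.171570-0.495047i
d^4_{-2,4}: single k=6 term ⇒ +0.221658;  D = -0.130512+0.179161i
d^4_{-1,4}: single k=5 term ⇒ +0.070888;  D = +0.070870+0.001557i
d^4_{0,4}: single k=4 term ⇒ +0.017922;  D = -0.009906-0.014936i
d^4_{1,4}: single k=3 term ⇒ +0.003625;  D = -0.001336+0.003370i
d^4_{2,4}: single k=2 term ⇒ +0.000580;  D = +0.000564-0.000132i
d^4_{3,4}: single k=1 term ⇒ +0.000070;  D = -0.000052-0.000047i
d^4_{4,4}: single k=0 term ⇒ +0.000006;  D = -0.000001+0.000006i
Y_4^{m'}(θ=0.5611,φ=2.1192) and Σ D·Y over m':
  (+0.7886+0.2216i)·(-0.0207-0.0288i)  (-0.1716-0.4950i)·(+0.1592-0.0119i)  (-0.1305+0.1792i)·(-0.1737+0.3386i)  (+0.0709+0.0016i)·(-0.2242-0.3670i)  (-0.0099-0.0149i)·(-0.0550+0.0000i)  (-0.0013+0.0034i)·(+0.2242-0.3670i)  (+0.0006-0.0001i)·(-0.1737-0.3386i)  (-0.0001-0.0000i)·(-0.1592-0.0119i)  (-0.0000+0.0000i)·(-0.0207+0.0288i)
Y_4^4(R⁻¹ n̂) = -0.095099-0.203873i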